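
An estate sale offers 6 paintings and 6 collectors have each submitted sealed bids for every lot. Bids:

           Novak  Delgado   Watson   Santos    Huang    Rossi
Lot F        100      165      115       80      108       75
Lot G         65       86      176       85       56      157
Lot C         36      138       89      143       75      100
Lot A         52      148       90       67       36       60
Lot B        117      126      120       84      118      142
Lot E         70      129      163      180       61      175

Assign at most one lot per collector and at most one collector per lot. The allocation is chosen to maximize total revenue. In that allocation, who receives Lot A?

Delgado receives Lot A.

Optimal: Novak→Lot B ($117), Delgado→Lot A ($148), Watson→Lot G ($176), Santos→Lot C ($143), Huang→Lot F ($108), Rossi→Lot E ($175) — total 117+148+176+143+108+175 = $867.
Max-entry greedy (repeatedly take the single best remaining cell) gives $790, worse by 77.
Next-best assignment: Novak→Lot F, Delgado→Lot A, Watson→Lot G, Santos→Lot C, Huang→Lot B, Rossi→Lot E = $860.
Swapping Watson↔Huang (Watson→Lot F $115, Huang→Lot G $56) loses 113.
Delgado's own top lot is Lot F ($165), but forcing Delgado→Lot F and reassigning the rest optimally gives only $829 — worse by 38.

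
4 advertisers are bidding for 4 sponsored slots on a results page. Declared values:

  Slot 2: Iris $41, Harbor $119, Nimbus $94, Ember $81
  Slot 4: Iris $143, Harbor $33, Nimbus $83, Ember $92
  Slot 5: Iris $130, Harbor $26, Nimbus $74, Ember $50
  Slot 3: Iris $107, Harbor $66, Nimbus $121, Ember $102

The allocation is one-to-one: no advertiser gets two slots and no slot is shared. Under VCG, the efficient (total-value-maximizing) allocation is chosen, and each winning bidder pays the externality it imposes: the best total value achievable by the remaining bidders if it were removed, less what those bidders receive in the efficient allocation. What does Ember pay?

Ember pays $13.

Efficient allocation: Iris→Slot 5 ($130), Harbor→Slot 2 ($119), Nimbus→Slot 3 ($121), Ember→Slot 4 ($92); total welfare W = $462.
Ember receives Slot 4 at value $92, so the others get W − 92 = $370.
Without Ember: best allocation of the remaining 3 bidders over all 4 slots is Iris→Slot 4 ($143), Harbor→Slot 2 ($119), Nimbus→Slot 3 ($121), total $383.
VCG payment = (others' best without Ember) − (others' welfare with Ember) = 383 − 370 = $13.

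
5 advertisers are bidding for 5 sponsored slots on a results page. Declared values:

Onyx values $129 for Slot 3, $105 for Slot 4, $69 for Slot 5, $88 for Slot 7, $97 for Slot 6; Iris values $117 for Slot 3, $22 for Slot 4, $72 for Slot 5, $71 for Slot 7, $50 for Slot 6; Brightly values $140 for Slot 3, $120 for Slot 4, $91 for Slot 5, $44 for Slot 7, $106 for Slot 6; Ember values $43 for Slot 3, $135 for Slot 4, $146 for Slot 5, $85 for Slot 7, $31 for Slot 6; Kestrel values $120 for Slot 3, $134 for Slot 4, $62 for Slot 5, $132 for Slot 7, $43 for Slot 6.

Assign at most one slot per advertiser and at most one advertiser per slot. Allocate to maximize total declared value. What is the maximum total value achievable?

Max total: $612

Optimal: Onyx→Slot 6 ($97), Iris→Slot 3 ($117), Brightly→Slot 4 ($120), Ember→Slot 5 ($146), Kestrel→Slot 7 ($132) — total 97+117+120+146+132 = $612.
Row-greedy (each advertiser in turn takes its best remaining slot) gives $449, worse by 163.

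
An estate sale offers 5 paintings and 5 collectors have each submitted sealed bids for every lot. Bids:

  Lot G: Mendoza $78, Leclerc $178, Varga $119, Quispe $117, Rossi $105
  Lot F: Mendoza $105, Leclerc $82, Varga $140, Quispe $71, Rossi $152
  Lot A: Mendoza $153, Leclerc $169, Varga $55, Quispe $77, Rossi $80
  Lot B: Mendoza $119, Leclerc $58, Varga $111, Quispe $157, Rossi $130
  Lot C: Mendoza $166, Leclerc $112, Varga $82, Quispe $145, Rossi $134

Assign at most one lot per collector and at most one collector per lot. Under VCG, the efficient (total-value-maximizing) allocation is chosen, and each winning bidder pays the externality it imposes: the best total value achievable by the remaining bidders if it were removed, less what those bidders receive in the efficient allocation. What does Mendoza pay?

Efficient allocation: Mendoza→Lot C ($166), Leclerc→Lot A ($169), Varga→Lot G ($119), Quispe→Lot B ($157), Rossi→Lot F ($152); total welfare W = $763.
Mendoza receives Lot C at value $166, so the others get W − 166 = $597.
Without Mendoza: best allocation of the remaining 4 bidders over all 5 lots is Leclerc→Lot G ($178), Varga→Lot F ($140), Quispe→Lot B ($157), Rossi→Lot C ($134), total $609.
VCG payment = (others' best without Mendoza) − (others' welfare with Mendoza) = 609 − 597 = $12.

Mendoza pays $12.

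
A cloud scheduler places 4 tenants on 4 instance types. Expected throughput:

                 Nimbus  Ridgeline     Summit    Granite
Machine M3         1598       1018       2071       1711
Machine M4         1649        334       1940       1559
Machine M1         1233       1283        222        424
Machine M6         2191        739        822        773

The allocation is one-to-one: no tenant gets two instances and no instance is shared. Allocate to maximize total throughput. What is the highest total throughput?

This is a one-to-one assignment (maximum-weight bipartite matching).
Optimal: Nimbus→Machine M6 (2191 ops/s), Ridgeline→Machine M1 (1283 ops/s), Summit→Machine M4 (1940 ops/s), Granite→Machine M3 (1711 ops/s) — total 2191+1283+1940+1711 = 7125 ops/s.
Column-greedy (each instance in turn goes to its best remaining tenant) gives 5776 ops/s, worse by 1349.
Next-best assignment: Nimbus→Machine M6, Ridgeline→Machine M1, Summit→Machine M3, Granite→Machine M4 = 7104 ops/s.
No other one-to-one assignment exceeds 7125 ops/s.

Max total: 7125 ops/s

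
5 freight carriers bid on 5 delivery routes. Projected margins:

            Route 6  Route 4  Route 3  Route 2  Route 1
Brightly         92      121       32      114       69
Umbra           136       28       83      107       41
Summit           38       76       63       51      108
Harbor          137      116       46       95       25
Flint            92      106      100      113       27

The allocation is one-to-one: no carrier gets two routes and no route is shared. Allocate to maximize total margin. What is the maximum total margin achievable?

Maximum total: $574k

Optimal: Brightly→Route 2 ($114k), Umbra→Route 6 ($136k), Summit→Route 1 ($108k), Harbor→Route 4 ($116k), Flint→Route 3 ($100k) — total 114+136+108+116+100 = $574k.
Row-greedy (each carrier in turn takes its best remaining route) gives $560k, worse by 14.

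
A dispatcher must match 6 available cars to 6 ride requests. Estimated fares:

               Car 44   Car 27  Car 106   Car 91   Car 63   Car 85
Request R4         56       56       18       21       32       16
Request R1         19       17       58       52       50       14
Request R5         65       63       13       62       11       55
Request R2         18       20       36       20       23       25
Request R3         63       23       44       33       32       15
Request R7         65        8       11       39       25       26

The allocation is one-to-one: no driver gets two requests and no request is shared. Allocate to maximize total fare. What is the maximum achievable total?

This is the linear assignment problem.
Optimal: Car 44→Request R7 ($65), Car 27→Request R4 ($56), Car 106→Request R3 ($44), Car 91→Request R5 ($62), Car 63→Request R1 ($50), Car 85→Request R2 ($25) — total 65+56+44+62+50+25 = $302.
Row-greedy (each driver in turn takes its best remaining request) gives $275, worse by 27.
Next-best assignment: Car 44→Request R3, Car 27→Request R4, Car 106→Request R2, Car 91→Request R7, Car 63→Request R1, Car 85→Request R5 = $299.
Swapping Car 27↔Car 85 (Car 27→Request R2 $20, Car 85→Request R4 $16) loses 45.
Every other assignment is strictly worse.

Maximum total: $302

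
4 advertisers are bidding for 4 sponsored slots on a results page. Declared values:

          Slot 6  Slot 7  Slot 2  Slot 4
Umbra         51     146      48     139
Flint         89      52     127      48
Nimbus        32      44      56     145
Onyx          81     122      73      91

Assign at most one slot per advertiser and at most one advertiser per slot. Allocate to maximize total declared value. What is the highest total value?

Maximum total: $499

This is a one-to-one assignment (maximum-weight bipartite matching).
Optimal: Umbra→Slot 7 ($146), Flint→Slot 2 ($127), Nimbus→Slot 4 ($145), Onyx→Slot 6 ($81) — total 146+127+145+81 = $499.
Column-greedy (each slot in turn goes to its best remaining advertiser) gives $453, worse by 46.
Next-best assignment: Umbra→Slot 7, Flint→Slot 6, Nimbus→Slot 4, Onyx→Slot 2 = $453.
Checked against all permutations: $499 is optimal.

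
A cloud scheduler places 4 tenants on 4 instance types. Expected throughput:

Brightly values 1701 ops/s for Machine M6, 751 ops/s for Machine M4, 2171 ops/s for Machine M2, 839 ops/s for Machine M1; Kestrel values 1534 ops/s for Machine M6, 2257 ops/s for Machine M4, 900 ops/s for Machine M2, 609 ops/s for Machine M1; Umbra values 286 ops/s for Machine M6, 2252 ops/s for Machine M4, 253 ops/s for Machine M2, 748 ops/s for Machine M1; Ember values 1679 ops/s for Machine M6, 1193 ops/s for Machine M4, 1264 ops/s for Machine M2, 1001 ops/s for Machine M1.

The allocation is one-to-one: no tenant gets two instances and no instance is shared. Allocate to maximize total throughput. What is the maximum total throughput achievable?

This is the linear assignment problem.
Optimal: Brightly→Machine M2 (2171 ops/s), Kestrel→Machine M6 (1534 ops/s), Umbra→Machine M4 (2252 ops/s), Ember→Machine M1 (1001 ops/s) — total 2171+1534+2252+1001 = 6958 ops/s.
Max-entry greedy (repeatedly take the single best remaining cell) gives 6855 ops/s, worse by 103.

Max total: 6958 ops/s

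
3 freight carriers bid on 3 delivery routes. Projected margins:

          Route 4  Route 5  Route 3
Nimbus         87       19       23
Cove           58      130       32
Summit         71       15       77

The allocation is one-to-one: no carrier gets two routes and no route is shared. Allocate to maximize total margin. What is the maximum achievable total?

Optimal: Nimbus→Route 4 ($87k), Cove→Route 5 ($130k), Summit→Route 3 ($77k) — total 87+130+77 = $294k.
Checked against all permutations: $294k is optimal.

Maximum total: $294k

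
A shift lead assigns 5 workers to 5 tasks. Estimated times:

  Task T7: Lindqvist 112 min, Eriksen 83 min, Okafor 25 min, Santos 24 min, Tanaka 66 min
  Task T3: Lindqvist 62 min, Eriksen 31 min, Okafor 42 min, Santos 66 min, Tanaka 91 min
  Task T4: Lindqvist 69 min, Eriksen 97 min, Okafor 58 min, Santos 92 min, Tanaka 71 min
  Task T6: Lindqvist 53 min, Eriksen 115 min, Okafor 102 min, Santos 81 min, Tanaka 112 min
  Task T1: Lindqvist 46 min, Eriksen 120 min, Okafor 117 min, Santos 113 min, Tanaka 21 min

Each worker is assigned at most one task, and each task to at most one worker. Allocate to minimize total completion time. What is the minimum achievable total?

Treat this as an assignment problem: match each worker to one task.
Optimal: Lindqvist→Task T6 (53 min), Eriksen→Task T3 (31 min), Okafor→Task T4 (58 min), Santos→Task T7 (24 min), Tanaka→Task T1 (21 min) — total 53+31+58+24+21 = 187 min.
Row-greedy (each worker in turn takes its cheapest remaining task) gives 254 min, worse by 67.
Swapping Okafor↔Santos (Okafor→Task T7 25 min, Santos→Task T4 92 min) adds 35.
Checked against all permutations: 187 min is optimal.

Min total: 187 min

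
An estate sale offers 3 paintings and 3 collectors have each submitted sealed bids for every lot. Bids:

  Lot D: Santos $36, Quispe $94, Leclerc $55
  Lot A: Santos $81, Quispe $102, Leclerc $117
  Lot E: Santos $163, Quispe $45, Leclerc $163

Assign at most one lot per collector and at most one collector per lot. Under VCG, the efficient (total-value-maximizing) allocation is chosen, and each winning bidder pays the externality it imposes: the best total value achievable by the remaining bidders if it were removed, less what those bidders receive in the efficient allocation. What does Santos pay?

Santos pays $54.

Efficient allocation: Santos→Lot E ($163), Quispe→Lot D ($94), Leclerc→Lot A ($117); total welfare W = $374.
Santos receives Lot E at value $163, so the others get W − 163 = $211.
Without Santos: best allocation of the remaining 2 bidders over all 3 lots is Quispe→Lot A ($102), Leclerc→Lot E ($163), total $265.
VCG payment = (others' best without Santos) − (others' welfare with Santos) = 265 − 211 = $54.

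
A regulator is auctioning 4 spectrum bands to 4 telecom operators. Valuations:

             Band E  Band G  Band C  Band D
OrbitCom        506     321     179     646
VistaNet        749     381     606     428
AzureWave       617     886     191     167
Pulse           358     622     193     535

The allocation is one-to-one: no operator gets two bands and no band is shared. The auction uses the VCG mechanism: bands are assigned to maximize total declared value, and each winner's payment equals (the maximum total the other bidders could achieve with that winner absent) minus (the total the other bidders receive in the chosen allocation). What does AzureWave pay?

AzureWave pays $370M.

Efficient allocation: OrbitCom→Band E ($506M), VistaNet→Band C ($606M), AzureWave→Band G ($886M), Pulse→Band D ($535M); total welfare W = $2533M.
AzureWave receives Band G at value $886M, so the others get W − 886 = $1647M.
Without AzureWave: best allocation of the remaining 3 bidders over all 4 bands is OrbitCom→Band D ($646M), VistaNet→Band E ($749M), Pulse→Band G ($622M), total $2017M.
VCG payment = (others' best without AzureWave) − (others' welfare with AzureWave) = 2017 − 1647 = $370M.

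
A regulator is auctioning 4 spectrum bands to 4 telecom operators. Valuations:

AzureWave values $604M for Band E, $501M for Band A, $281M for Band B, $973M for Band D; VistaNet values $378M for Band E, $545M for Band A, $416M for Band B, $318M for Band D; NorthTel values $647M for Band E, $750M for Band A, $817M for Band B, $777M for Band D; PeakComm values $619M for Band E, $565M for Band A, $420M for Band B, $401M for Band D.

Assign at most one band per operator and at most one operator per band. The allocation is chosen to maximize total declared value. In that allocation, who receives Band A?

Optimal: AzureWave→Band D ($973M), VistaNet→Band A ($545M), NorthTel→Band B ($817M), PeakComm→Band E ($619M) — total 973+545+817+619 = $2954M.
Column-greedy (each band in turn goes to its best remaining operator) gives $2601M, worse by 353.
Next-best assignment: AzureWave→Band D, VistaNet→Band B, NorthTel→Band A, PeakComm→Band E = $2758M.
No other one-to-one assignment exceeds $2954M.

VistaNet receives Band A.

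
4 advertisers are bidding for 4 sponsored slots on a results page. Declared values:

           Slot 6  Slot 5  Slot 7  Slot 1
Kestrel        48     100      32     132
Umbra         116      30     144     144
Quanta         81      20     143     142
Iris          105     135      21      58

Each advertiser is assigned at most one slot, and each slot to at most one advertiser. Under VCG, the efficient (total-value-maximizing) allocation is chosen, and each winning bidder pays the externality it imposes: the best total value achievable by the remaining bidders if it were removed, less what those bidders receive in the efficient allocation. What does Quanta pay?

Quanta pays $28.

Efficient allocation: Kestrel→Slot 1 ($132), Umbra→Slot 6 ($116), Quanta→Slot 7 ($143), Iris→Slot 5 ($135); total welfare W = $526.
Quanta receives Slot 7 at value $143, so the others get W − 143 = $383.
Without Quanta: best allocation of the remaining 3 bidders over all 4 slots is Kestrel→Slot 1 ($132), Umbra→Slot 7 ($144), Iris→Slot 5 ($135), total $411.
VCG payment = (others' best without Quanta) − (others' welfare with Quanta) = 411 − 383 = $28.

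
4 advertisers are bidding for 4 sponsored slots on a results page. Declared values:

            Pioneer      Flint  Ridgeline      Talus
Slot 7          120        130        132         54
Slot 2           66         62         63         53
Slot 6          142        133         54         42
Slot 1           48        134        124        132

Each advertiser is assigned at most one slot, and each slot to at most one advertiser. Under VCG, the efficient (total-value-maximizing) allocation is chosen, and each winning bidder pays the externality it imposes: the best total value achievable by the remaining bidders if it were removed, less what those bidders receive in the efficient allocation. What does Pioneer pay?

Efficient allocation: Pioneer→Slot 6 ($142), Flint→Slot 2 ($62), Ridgeline→Slot 7 ($132), Talus→Slot 1 ($132); total welfare W = $468.
Pioneer receives Slot 6 at value $142, so the others get W − 142 = $326.
Without Pioneer: best allocation of the remaining 3 bidders over all 4 slots is Flint→Slot 6 ($133), Ridgeline→Slot 7 ($132), Talus→Slot 1 ($132), total $397.
VCG payment = (others' best without Pioneer) − (others' welfare with Pioneer) = 397 − 326 = $71.

Pioneer pays $71.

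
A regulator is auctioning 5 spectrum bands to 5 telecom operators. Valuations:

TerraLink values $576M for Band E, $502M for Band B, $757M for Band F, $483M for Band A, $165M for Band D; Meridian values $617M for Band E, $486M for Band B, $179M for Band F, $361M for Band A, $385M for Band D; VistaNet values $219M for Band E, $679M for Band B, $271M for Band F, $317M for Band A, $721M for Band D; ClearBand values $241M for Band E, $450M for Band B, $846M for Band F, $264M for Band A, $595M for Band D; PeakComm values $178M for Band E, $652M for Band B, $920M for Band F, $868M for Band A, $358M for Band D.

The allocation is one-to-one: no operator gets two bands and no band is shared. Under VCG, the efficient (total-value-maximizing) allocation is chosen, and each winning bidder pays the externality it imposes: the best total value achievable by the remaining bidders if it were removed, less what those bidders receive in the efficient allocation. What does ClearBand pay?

ClearBand pays $255M.

Efficient allocation: TerraLink→Band B ($502M), Meridian→Band E ($617M), VistaNet→Band D ($721M), ClearBand→Band F ($846M), PeakComm→Band A ($868M); total welfare W = $3554M.
ClearBand receives Band F at value $846M, so the others get W − 846 = $2708M.
Without ClearBand: best allocation of the remaining 4 bidders over all 5 bands is TerraLink→Band F ($757M), Meridian→Band E ($617M), VistaNet→Band D ($721M), PeakComm→Band A ($868M), total $2963M.
VCG payment = (others' best without ClearBand) − (others' welfare with ClearBand) = 2963 − 2708 = $255M.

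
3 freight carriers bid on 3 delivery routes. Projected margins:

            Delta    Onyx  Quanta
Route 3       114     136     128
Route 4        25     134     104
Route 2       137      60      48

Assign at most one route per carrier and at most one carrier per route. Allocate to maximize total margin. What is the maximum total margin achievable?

Optimal: Delta→Route 2 ($137k), Onyx→Route 4 ($134k), Quanta→Route 3 ($128k) — total 137+134+128 = $399k.
Max-entry greedy (repeatedly take the single best remaining cell) gives $377k, worse by 22.
Next-best assignment: Delta→Route 2, Onyx→Route 3, Quanta→Route 4 = $377k.
Swapping Quanta↔Onyx (Quanta→Route 4 $104k, Onyx→Route 3 $136k) loses 22.
No other one-to-one assignment exceeds $399k.

Max total: $399k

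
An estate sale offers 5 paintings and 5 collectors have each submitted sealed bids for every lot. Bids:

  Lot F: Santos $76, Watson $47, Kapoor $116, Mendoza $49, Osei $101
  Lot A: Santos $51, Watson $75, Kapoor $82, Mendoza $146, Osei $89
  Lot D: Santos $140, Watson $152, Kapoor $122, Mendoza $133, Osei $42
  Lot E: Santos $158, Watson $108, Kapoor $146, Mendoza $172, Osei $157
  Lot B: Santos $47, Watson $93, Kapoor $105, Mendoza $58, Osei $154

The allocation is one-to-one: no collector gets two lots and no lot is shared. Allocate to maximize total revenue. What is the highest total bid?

Max total: $726

This is a one-to-one assignment (maximum-weight bipartite matching).
Optimal: Santos→Lot E ($158), Watson→Lot D ($152), Kapoor→Lot F ($116), Mendoza→Lot A ($146), Osei→Lot B ($154) — total 158+152+116+146+154 = $726.
Max-entry greedy (repeatedly take the single best remaining cell) gives $645, worse by 81.
Next-best assignment: Santos→Lot F, Watson→Lot D, Kapoor→Lot E, Mendoza→Lot A, Osei→Lot B = $674.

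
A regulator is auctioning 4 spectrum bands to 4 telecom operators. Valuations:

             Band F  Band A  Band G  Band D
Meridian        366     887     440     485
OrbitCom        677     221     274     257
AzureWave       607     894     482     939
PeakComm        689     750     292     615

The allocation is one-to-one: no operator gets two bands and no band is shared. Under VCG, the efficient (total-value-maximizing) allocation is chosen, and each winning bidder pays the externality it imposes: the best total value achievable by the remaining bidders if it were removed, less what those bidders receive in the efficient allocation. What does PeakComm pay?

Efficient allocation: Meridian→Band G ($440M), OrbitCom→Band F ($677M), AzureWave→Band D ($939M), PeakComm→Band A ($750M); total welfare W = $2806M.
PeakComm receives Band A at value $750M, so the others get W − 750 = $2056M.
Without PeakComm: best allocation of the remaining 3 bidders over all 4 bands is Meridian→Band A ($887M), OrbitCom→Band F ($677M), AzureWave→Band D ($939M), total $2503M.
VCG payment = (others' best without PeakComm) − (others' welfare with PeakComm) = 2503 − 2056 = $447M.

PeakComm pays $447M.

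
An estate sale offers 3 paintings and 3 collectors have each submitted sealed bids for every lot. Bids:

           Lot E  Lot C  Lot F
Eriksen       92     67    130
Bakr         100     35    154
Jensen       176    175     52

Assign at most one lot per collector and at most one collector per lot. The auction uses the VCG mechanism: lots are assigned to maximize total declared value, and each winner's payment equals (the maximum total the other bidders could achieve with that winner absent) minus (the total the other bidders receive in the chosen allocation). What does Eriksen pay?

Efficient allocation: Eriksen→Lot E ($92), Bakr→Lot F ($154), Jensen→Lot C ($175); total welfare W = $421.
Eriksen receives Lot E at value $92, so the others get W − 92 = $329.
Without Eriksen: best allocation of the remaining 2 bidders over all 3 lots is Bakr→Lot F ($154), Jensen→Lot E ($176), total $330.
VCG payment = (others' best without Eriksen) − (others' welfare with Eriksen) = 330 − 329 = $1.

Eriksen pays $1.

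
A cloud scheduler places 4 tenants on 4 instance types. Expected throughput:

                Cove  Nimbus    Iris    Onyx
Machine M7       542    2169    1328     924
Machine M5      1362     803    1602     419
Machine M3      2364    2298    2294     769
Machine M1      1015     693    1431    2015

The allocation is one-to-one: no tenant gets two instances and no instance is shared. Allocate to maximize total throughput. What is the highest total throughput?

Max total: 8150 ops/s

Optimal: Cove→Machine M3 (2364 ops/s), Nimbus→Machine M7 (2169 ops/s), Iris→Machine M5 (1602 ops/s), Onyx→Machine M1 (2015 ops/s) — total 2364+2169+1602+2015 = 8150 ops/s.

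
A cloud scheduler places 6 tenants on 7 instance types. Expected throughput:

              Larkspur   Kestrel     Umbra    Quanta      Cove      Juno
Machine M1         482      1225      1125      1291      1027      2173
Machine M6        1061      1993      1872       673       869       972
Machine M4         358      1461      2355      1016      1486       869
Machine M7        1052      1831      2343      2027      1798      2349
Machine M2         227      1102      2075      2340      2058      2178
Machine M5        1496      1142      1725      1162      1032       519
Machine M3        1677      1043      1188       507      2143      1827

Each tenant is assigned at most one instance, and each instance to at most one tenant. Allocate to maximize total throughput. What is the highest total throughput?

Maximum total: 12676 ops/s

Optimal: Larkspur→Machine M5 (1496 ops/s), Kestrel→Machine M6 (1993 ops/s), Umbra→Machine M4 (2355 ops/s), Quanta→Machine M2 (2340 ops/s), Cove→Machine M3 (2143 ops/s), Juno→Machine M7 (2349 ops/s) — total 1496+1993+2355+2340+2143+2349 = 12676 ops/s.
Row-greedy (each tenant in turn takes its best remaining instance) gives 12336 ops/s, worse by 340.
Next-best assignment: Larkspur→Machine M5, Kestrel→Machine M6, Umbra→Machine M4, Quanta→Machine M2, Cove→Machine M3, Juno→Machine M1 = 12500 ops/s.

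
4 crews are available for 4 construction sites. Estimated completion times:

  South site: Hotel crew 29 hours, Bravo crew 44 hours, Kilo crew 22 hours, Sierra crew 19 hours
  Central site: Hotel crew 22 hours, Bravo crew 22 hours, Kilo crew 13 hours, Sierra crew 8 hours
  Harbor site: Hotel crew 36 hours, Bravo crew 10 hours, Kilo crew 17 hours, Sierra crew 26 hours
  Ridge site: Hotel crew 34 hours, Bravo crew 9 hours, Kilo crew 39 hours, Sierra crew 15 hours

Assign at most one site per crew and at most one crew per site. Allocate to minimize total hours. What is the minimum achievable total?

Treat this as an assignment problem: match each crew to one site.
Optimal: Hotel crew→South site (29 hours), Bravo crew→Ridge site (9 hours), Kilo crew→Harbor site (17 hours), Sierra crew→Central site (8 hours) — total 29+9+17+8 = 63 hours.
Row-greedy (each crew in turn takes its cheapest remaining site) gives 67 hours, worse by 4.
Checked against all permutations: 63 hours is optimal.

Minimum total: 63 hours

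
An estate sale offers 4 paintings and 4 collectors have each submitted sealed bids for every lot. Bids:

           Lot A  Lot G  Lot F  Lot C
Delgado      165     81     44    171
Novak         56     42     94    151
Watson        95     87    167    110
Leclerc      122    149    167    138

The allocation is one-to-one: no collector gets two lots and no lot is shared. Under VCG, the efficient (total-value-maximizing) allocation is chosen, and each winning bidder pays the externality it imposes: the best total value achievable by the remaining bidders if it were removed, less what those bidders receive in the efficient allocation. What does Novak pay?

Novak pays $6.

Efficient allocation: Delgado→Lot A ($165), Novak→Lot C ($151), Watson→Lot F ($167), Leclerc→Lot G ($149); total welfare W = $632.
Novak receives Lot C at value $151, so the others get W − 151 = $481.
Without Novak: best allocation of the remaining 3 bidders over all 4 lots is Delgado→Lot C ($171), Watson→Lot F ($167), Leclerc→Lot G ($149), total $487.
VCG payment = (others' best without Novak) − (others' welfare with Novak) = 487 − 481 = $6.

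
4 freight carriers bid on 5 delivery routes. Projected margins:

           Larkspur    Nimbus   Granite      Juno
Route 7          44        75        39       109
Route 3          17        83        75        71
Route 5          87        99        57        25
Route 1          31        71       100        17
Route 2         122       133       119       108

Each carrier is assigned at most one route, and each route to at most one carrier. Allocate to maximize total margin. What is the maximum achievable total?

This is a one-to-one assignment (maximum-weight bipartite matching).
Optimal: Larkspur→Route 2 ($122k), Nimbus→Route 5 ($99k), Granite→Route 1 ($100k), Juno→Route 7 ($109k) — total 122+99+100+109 = $430k.
Column-greedy (each route in turn goes to its best remaining carrier) gives $379k, worse by 51.
Swapping Nimbus↔Granite (Nimbus→Route 1 $71k, Granite→Route 5 $57k) loses 71.
No other one-to-one assignment exceeds $430k.

Maximum total: $430k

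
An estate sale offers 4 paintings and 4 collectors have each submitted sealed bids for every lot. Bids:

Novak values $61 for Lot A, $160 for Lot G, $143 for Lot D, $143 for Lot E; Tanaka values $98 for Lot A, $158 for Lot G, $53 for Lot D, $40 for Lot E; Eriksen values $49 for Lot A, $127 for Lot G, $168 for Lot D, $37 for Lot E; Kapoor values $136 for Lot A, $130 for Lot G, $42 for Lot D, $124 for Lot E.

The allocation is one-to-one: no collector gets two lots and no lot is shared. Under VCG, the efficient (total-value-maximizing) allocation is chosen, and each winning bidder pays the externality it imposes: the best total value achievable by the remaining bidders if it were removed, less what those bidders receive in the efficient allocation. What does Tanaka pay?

Tanaka pays $17.

Efficient allocation: Novak→Lot E ($143), Tanaka→Lot G ($158), Eriksen→Lot D ($168), Kapoor→Lot A ($136); total welfare W = $605.
Tanaka receives Lot G at value $158, so the others get W − 158 = $447.
Without Tanaka: best allocation of the remaining 3 bidders over all 4 lots is Novak→Lot G ($160), Eriksen→Lot D ($168), Kapoor→Lot A ($136), total $464.
VCG payment = (others' best without Tanaka) − (others' welfare with Tanaka) = 464 − 447 = $17.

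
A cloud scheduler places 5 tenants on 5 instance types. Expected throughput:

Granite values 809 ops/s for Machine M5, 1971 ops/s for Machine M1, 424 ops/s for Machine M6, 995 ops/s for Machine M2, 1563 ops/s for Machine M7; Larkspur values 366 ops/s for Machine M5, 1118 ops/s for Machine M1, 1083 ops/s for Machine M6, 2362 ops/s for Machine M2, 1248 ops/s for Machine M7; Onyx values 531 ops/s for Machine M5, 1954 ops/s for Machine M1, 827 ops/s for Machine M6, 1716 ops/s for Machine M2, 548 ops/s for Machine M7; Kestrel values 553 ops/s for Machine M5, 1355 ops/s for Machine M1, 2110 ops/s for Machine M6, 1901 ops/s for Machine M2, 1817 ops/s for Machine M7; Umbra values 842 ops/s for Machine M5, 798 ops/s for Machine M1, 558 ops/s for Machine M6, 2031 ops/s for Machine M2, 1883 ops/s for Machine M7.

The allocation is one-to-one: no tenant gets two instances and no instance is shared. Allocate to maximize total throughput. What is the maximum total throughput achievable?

Optimal: Granite→Machine M5 (809 ops/s), Larkspur→Machine M2 (2362 ops/s), Onyx→Machine M1 (1954 ops/s), Kestrel→Machine M6 (2110 ops/s), Umbra→Machine M7 (1883 ops/s) — total 809+2362+1954+2110+1883 = 9118 ops/s.
Next-best assignment: Granite→Machine M1, Larkspur→Machine M2, Onyx→Machine M5, Kestrel→Machine M6, Umbra→Machine M7 = 8857 ops/s.
No other one-to-one assignment exceeds 9118 ops/s.

Max total: 9118 ops/s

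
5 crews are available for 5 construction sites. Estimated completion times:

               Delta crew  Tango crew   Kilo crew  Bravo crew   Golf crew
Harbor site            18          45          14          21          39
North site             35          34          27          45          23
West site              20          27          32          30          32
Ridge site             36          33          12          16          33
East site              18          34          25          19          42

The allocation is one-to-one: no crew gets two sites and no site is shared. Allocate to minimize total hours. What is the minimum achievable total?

Optimal: Delta crew→East site (18 hours), Tango crew→West site (27 hours), Kilo crew→Harbor site (14 hours), Bravo crew→Ridge site (16 hours), Golf crew→North site (23 hours) — total 18+27+14+16+23 = 98 hours.
Row-greedy (each crew in turn takes its cheapest remaining site) gives 99 hours, worse by 1.
Next-best assignment: Delta crew→Harbor site, Tango crew→West site, Kilo crew→Ridge site, Bravo crew→East site, Golf crew→North site = 99 hours.
Swapping Delta crew↔Golf crew (Delta crew→North site 35 hours, Golf crew→East site 42 hours) adds 36.

Minimum total: 98 hours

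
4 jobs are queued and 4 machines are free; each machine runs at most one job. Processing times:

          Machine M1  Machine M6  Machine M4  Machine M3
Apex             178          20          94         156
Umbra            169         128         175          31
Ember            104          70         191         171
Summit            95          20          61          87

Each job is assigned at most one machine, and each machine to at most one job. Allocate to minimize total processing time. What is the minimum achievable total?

Min total: 216 min

This is a one-to-one assignment (minimum-cost bipartite matching).
Optimal: Apex→Machine M6 (20 min), Umbra→Machine M3 (31 min), Ember→Machine M1 (104 min), Summit→Machine M4 (61 min) — total 20+31+104+61 = 216 min.
Column-greedy (each machine in turn goes to its cheapest remaining job) gives 461 min, worse by 245.
Next-best assignment: Apex→Machine M4, Umbra→Machine M3, Ember→Machine M1, Summit→Machine M6 = 249 min.
Swapping Umbra↔Summit (Umbra→Machine M4 175 min, Summit→Machine M3 87 min) adds 170.
No other one-to-one assignment undercuts 216 min.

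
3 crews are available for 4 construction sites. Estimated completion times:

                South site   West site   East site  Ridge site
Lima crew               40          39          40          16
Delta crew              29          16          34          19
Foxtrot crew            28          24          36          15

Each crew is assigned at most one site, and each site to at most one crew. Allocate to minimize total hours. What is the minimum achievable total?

This is the linear assignment problem.
Optimal: Lima crew→Ridge site (16 hours), Delta crew→West site (16 hours), Foxtrot crew→South site (28 hours) — total 16+16+28 = 60 hours.
Column-greedy (each site in turn goes to its cheapest remaining crew) gives 84 hours, worse by 24.

Minimum total: 60 hours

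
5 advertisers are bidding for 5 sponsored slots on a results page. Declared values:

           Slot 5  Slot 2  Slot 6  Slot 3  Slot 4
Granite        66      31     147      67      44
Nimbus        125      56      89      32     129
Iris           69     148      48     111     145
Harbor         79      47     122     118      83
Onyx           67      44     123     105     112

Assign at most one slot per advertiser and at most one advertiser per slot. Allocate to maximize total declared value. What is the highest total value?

Optimal: Granite→Slot 6 ($147), Nimbus→Slot 5 ($125), Iris→Slot 2 ($148), Harbor→Slot 3 ($118), Onyx→Slot 4 ($112) — total 147+125+148+118+112 = $650.
Row-greedy (each advertiser in turn takes its best remaining slot) gives $609, worse by 41.
Next-best assignment: Granite→Slot 6, Nimbus→Slot 4, Iris→Slot 2, Harbor→Slot 3, Onyx→Slot 5 = $609.
Checked against all permutations: $650 is optimal.

Maximum total: $650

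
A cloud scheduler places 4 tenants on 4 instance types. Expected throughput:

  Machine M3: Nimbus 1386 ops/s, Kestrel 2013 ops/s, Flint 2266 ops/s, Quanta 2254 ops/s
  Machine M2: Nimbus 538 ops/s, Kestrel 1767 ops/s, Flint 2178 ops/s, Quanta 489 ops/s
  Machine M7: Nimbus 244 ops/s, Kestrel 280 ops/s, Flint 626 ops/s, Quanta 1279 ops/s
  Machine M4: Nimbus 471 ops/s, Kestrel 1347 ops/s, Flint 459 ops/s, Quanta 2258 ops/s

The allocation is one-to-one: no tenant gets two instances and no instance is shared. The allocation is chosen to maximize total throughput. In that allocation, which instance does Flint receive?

Flint receives Machine M2.

This is a one-to-one assignment (maximum-weight bipartite matching).
Optimal: Nimbus→Machine M7 (244 ops/s), Kestrel→Machine M3 (2013 ops/s), Flint→Machine M2 (2178 ops/s), Quanta→Machine M4 (2258 ops/s) — total 244+2013+2178+2258 = 6693 ops/s.
Max-entry greedy (repeatedly take the single best remaining cell) gives 6535 ops/s, worse by 158.
Next-best assignment: Nimbus→Machine M7, Kestrel→Machine M2, Flint→Machine M3, Quanta→Machine M4 = 6535 ops/s.
Swapping Flint↔Quanta (Flint→Machine M4 459 ops/s, Quanta→Machine M2 489 ops/s) loses 3488.
No other one-to-one assignment exceeds 6693 ops/s.
Flint's own top instance is Machine M3 (2266 ops/s), but forcing Flint→Machine M3 and reassigning the rest optimally gives only 6535 ops/s — worse by 158.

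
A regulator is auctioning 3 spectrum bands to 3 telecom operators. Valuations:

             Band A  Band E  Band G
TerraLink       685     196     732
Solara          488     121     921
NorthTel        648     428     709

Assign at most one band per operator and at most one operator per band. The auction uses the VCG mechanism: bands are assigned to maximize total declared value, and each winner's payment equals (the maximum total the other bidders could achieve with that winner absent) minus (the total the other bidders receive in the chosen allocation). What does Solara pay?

Solara pays $281M.

Efficient allocation: TerraLink→Band A ($685M), Solara→Band G ($921M), NorthTel→Band E ($428M); total welfare W = $2034M.
Solara receives Band G at value $921M, so the others get W − 921 = $1113M.
Without Solara: best allocation of the remaining 2 bidders over all 3 bands is TerraLink→Band A ($685M), NorthTel→Band G ($709M), total $1394M.
VCG payment = (others' best without Solara) − (others' welfare with Solara) = 1394 − 1113 = $281M.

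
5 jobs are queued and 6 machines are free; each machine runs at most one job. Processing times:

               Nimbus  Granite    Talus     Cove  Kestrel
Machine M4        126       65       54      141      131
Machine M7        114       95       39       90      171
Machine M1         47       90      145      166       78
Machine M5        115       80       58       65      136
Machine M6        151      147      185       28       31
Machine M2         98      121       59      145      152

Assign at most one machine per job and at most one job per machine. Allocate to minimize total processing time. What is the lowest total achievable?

Optimal: Nimbus→Machine M1 (47 min), Granite→Machine M4 (65 min), Talus→Machine M7 (39 min), Cove→Machine M5 (65 min), Kestrel→Machine M6 (31 min) — total 47+65+39+65+31 = 247 min.
Min-entry greedy (repeatedly take the single cheapest remaining cell) gives 315 min, worse by 68.
Next-best assignment: Nimbus→Machine M1, Granite→Machine M4, Talus→Machine M2, Cove→Machine M5, Kestrel→Machine M6 = 267 min.
Checked against all permutations: 247 min is optimal.

Minimum total: 247 min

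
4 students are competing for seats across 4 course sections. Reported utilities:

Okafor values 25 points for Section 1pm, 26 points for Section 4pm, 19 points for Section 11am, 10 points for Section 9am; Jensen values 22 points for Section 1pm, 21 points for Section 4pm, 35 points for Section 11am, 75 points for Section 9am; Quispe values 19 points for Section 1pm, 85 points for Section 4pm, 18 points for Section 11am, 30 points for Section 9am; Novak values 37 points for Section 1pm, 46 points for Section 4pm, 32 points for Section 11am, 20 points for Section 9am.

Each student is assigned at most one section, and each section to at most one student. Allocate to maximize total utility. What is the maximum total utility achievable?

Maximum total: 217 points

Optimal: Okafor→Section 1pm (25 points), Jensen→Section 9am (75 points), Quispe→Section 4pm (85 points), Novak→Section 11am (32 points) — total 25+75+85+32 = 217 points.
Row-greedy (each student in turn takes its best remaining section) gives 152 points, worse by 65.
Swapping Novak↔Jensen (Novak→Section 9am 20 points, Jensen→Section 11am 35 points) loses 52.
Checked against all permutations: 217 points is optimal.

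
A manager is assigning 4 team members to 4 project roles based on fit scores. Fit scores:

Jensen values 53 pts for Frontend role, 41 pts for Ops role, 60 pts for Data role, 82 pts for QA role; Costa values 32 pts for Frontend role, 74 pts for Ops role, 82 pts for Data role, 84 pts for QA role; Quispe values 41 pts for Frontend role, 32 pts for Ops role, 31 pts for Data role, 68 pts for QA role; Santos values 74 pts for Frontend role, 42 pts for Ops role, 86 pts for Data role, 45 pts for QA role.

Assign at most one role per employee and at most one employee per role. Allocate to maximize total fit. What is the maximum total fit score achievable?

Max total: 283 pts

Optimal: Jensen→QA role (82 pts), Costa→Ops role (74 pts), Quispe→Frontend role (41 pts), Santos→Data role (86 pts) — total 82+74+41+86 = 283 pts.
Row-greedy (each employee in turn takes its best remaining role) gives 247 pts, worse by 36.
Checked against all permutations: 283 pts is optimal.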